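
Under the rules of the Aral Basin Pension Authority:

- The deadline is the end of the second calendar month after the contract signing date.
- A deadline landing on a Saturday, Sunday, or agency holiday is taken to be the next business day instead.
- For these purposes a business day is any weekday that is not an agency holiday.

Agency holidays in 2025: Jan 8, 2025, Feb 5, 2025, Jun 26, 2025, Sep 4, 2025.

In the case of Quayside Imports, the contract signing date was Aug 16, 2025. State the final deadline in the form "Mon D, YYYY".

Oct 31, 2025

2 months after Aug 16, 2025 falls in October 2025; the last day of that month is Oct 31, 2025.
Since Oct 31, 2025 is a Friday and not a holiday, the date is unchanged.
So the filing is due Oct 31, 2025.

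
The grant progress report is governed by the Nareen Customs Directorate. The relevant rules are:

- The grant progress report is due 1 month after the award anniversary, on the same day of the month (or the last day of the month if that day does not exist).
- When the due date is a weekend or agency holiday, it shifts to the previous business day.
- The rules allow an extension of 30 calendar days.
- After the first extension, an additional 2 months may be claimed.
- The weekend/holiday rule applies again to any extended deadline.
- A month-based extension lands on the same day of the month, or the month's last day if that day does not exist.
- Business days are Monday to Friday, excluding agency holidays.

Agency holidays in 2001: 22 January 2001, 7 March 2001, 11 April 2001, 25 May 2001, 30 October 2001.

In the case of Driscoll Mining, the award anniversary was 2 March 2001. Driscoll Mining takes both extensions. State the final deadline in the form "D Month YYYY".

2 July 2001

1 month from 2 March 2001 is 2 April 2001.
2 April 2001 is a Monday and not a listed holiday, so it stands.
With the 30-day extension, 2 April 2001 becomes 2 May 2001.
2 May 2001 falls on a Wednesday, which is a business day, so no adjustment is needed.
The 2 months extension carries 2 May 2001 to 2 July 2001.
2 July 2001 is a Monday and not a listed holiday, so it stands.
So the filing is due 2 July 2001.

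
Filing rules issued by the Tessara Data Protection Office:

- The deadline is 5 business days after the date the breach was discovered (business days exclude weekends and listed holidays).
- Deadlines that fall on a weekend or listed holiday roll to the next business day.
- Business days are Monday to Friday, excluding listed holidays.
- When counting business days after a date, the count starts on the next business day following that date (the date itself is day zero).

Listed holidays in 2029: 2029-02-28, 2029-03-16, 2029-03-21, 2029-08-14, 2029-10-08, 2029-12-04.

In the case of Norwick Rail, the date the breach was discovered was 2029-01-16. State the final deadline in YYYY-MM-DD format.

Starting the day after 2029-01-16 and counting 5 business days lands on 2029-01-23.
2029-01-23 is a Tuesday and not a listed holiday, so it stands.
Final deadline: 2029-01-23.

2029-01-23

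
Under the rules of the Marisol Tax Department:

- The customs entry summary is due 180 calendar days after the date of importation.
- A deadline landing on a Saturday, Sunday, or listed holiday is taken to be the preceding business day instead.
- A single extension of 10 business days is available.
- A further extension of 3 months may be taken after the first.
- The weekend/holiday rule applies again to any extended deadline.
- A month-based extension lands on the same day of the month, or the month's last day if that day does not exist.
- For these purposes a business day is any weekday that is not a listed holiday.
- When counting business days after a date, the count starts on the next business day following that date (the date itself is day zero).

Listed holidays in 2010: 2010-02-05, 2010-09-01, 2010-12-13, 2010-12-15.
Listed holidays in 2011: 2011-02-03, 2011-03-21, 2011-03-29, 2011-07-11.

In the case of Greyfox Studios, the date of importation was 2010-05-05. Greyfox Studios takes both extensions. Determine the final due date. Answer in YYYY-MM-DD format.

2011-02-15

From 2010-05-05, 180 calendar days later is 2010-11-01.
2010-11-01 falls on a Monday, which is a business day, so no adjustment is needed.
Counting 10 further business days from 2010-11-01 reaches 2010-11-15.
2010-11-15 (Monday) is already a business day.
The 3 months extension carries 2010-11-15 to 2011-02-15.
2011-02-15 (Tuesday) is already a business day.
So the filing is due 2011-02-15.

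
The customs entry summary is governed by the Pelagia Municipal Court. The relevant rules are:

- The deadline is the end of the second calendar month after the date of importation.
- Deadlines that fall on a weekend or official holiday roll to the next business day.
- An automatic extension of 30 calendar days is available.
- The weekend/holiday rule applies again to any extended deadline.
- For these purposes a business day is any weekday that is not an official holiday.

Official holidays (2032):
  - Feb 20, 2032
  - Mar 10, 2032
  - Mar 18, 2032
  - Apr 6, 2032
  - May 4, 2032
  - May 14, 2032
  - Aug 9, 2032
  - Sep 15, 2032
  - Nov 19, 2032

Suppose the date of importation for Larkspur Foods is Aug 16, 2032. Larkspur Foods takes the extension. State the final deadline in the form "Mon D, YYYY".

Dec 1, 2032

2 months after Aug 16, 2032 is October 2032; that month ends on Oct 31, 2032.
Oct 31, 2032 is a Sunday; the next business day is Nov 1, 2032 (Monday).
With the 30-day extension, Nov 1, 2032 becomes Dec 1, 2032.
Since Dec 1, 2032 is a Wednesday and not a holiday, the date is unchanged.
So the filing is due Dec 1, 2032.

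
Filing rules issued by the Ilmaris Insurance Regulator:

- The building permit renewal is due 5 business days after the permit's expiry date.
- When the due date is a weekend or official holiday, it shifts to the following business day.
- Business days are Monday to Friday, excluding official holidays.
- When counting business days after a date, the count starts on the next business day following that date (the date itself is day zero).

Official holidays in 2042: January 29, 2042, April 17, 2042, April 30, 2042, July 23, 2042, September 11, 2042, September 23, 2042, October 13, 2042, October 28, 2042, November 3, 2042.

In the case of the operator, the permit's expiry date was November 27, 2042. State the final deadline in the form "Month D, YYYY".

December 4, 2042

Counting 5 business days after November 27, 2042 (skipping weekends and listed holidays) reaches December 4, 2042.
December 4, 2042 is a Thursday and not a listed holiday, so it stands.
Deadline: December 4, 2042.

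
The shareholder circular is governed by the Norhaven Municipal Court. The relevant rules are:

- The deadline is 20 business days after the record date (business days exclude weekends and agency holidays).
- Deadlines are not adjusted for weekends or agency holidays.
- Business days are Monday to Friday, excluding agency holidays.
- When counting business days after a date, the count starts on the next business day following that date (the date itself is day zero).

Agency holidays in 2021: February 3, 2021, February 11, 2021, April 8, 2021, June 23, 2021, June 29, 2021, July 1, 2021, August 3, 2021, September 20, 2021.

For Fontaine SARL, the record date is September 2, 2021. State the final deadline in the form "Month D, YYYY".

October 1, 2021

Starting the day after September 2, 2021 and counting 20 business days lands on October 1, 2021.
October 1, 2021 is a Friday; no weekend or holiday adjustment applies.
Deadline: October 1, 2021.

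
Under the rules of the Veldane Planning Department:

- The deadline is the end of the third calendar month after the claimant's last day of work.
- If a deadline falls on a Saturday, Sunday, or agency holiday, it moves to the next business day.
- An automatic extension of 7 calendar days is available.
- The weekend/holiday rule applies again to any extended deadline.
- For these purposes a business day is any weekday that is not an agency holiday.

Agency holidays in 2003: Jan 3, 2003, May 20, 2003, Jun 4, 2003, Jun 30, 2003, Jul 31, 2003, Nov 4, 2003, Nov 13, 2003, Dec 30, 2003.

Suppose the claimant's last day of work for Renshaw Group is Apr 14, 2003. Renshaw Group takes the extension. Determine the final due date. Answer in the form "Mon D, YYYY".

3 months after Apr 14, 2003 is July 2003; that month ends on Jul 31, 2003.
Jul 31, 2003 falls on a listed holiday. Rolling to the next business day gives Aug 1, 2003, a Friday.
With the 7-day extension, Aug 1, 2003 becomes Aug 8, 2003.
Aug 8, 2003 falls on a Friday, which is a business day, so no adjustment is needed.
So the filing is due Aug 8, 2003.

Aug 8, 2003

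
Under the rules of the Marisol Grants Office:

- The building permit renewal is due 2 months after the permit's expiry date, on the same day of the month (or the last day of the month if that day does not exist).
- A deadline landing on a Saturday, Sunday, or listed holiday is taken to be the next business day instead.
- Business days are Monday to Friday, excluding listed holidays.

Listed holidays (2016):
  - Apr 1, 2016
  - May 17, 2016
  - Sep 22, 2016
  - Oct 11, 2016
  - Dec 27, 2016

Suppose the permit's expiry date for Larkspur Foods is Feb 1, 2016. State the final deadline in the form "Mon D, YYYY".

Apr 4, 2016

Moving 2 months forward from Feb 1, 2016 on the corresponding day gives Apr 1, 2016.
Because Apr 1, 2016 is a listed holiday, the deadline becomes Apr 4, 2016 (Monday).
Deadline: Apr 4, 2016.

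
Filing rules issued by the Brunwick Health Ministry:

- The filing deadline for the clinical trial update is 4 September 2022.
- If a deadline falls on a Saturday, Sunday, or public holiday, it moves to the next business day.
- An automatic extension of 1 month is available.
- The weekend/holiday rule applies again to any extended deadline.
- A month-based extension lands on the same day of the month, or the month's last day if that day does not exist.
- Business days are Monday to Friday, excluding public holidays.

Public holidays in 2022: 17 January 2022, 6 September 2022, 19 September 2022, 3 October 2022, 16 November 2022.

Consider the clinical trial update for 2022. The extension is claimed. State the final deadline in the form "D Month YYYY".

5 October 2022

The statutory due date is 4 September 2022.
4 September 2022 is a Sunday; the next business day is 5 September 2022 (Monday).
Add 1 month to 5 September 2022: 5 October 2022.
Since 5 October 2022 is a Wednesday and not a holiday, the date is unchanged.
Final deadline: 5 October 2022.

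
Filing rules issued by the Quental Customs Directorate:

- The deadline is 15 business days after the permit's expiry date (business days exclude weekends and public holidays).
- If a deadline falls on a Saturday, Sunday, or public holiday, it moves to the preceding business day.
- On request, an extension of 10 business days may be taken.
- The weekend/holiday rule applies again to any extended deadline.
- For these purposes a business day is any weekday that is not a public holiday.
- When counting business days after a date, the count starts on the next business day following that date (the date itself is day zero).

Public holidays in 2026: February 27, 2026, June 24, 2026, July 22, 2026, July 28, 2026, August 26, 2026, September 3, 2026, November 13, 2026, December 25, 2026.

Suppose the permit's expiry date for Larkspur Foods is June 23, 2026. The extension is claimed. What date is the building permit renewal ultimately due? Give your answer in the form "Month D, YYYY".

July 31, 2026

Starting the day after June 23, 2026 and counting 15 business days lands on July 15, 2026.
Since July 15, 2026 is a Wednesday and not a holiday, the date is unchanged.
Applying the 10-business-day extension: 10 business days after July 15, 2026 is July 31, 2026.
July 31, 2026 (Friday) is already a business day.
So the filing is due July 31, 2026.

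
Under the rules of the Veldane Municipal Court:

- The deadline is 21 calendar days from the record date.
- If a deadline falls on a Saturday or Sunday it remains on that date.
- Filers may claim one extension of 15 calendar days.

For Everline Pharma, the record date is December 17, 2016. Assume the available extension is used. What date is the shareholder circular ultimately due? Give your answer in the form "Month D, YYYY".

January 22, 2017

21 calendar days after December 17, 2016 is January 7, 2017.
No adjustment is made for weekends or holidays, so January 7, 2017 stands.
Add the 15 calendar-day extension to January 7, 2017: January 22, 2017.
January 22, 2017 is a Sunday; no weekend or holiday adjustment applies.
So the filing is due January 22, 2017.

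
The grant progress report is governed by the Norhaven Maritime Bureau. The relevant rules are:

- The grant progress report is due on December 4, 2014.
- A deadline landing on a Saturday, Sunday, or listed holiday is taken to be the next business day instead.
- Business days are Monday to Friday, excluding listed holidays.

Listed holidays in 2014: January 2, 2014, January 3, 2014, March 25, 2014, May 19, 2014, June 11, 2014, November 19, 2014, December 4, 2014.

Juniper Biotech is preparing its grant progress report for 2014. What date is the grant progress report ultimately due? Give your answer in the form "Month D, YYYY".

December 5, 2014

Start from the fixed due date, December 4, 2014.
December 4, 2014 is a listed holiday, so it moves to the next business day, December 5, 2014 (Friday).
Final deadline: December 5, 2014.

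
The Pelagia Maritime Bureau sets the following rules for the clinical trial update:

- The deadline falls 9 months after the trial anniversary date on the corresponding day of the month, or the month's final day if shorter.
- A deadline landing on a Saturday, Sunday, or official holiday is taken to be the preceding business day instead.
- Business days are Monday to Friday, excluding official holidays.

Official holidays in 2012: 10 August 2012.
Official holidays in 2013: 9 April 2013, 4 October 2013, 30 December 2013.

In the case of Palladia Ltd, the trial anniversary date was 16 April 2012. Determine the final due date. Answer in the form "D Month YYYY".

9 months after 16 April 2012, on the same day of the month, is 16 January 2013.
Since 16 January 2013 is a Wednesday and not a holiday, the date is unchanged.
The final due date is 16 January 2013.

16 January 2013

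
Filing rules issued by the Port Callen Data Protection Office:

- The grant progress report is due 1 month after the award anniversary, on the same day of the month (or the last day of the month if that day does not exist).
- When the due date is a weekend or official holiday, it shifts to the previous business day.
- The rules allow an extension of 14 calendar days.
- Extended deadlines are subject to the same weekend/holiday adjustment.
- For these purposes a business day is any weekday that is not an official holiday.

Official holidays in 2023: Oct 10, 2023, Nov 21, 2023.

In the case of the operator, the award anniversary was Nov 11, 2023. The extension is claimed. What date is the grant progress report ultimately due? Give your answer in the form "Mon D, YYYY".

Dec 25, 2023

1 month after Nov 11, 2023, on the same day of the month, is Dec 11, 2023.
Dec 11, 2023 is a Monday and not a listed holiday, so it stands.
Add the 14 calendar-day extension to Dec 11, 2023: Dec 25, 2023.
Since Dec 25, 2023 is a Monday and not a holiday, the date is unchanged.
So the filing is due Dec 25, 2023.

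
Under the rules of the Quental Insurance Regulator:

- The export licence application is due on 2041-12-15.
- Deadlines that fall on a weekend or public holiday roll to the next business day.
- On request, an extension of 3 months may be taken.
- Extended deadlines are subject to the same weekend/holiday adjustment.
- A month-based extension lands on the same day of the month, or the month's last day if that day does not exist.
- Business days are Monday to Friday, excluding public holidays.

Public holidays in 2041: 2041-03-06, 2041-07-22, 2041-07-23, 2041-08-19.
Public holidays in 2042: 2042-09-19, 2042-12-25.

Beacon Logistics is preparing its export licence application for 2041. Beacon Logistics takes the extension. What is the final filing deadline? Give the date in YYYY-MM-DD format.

Start from the fixed due date, 2041-12-15.
Because 2041-12-15 is a Sunday, the deadline becomes 2041-12-16 (Monday).
The 3 months extension carries 2041-12-16 to 2042-03-16.
2042-03-16 is a Sunday; the next business day is 2042-03-17 (Monday).
So the filing is due 2042-03-17.

2042-03-17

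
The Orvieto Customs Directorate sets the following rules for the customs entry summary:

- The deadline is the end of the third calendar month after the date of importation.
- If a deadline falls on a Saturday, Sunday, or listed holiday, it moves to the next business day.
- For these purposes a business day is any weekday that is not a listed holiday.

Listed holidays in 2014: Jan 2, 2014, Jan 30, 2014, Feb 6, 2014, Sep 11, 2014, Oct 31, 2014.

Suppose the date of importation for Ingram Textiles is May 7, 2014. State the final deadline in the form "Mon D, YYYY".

3 months after May 7, 2014 falls in August 2014; the last day of that month is Aug 31, 2014.
Aug 31, 2014 is a Sunday, so it moves to the next business day, Sep 1, 2014 (Monday).
So the filing is due Sep 1, 2014.

Sep 1, 2014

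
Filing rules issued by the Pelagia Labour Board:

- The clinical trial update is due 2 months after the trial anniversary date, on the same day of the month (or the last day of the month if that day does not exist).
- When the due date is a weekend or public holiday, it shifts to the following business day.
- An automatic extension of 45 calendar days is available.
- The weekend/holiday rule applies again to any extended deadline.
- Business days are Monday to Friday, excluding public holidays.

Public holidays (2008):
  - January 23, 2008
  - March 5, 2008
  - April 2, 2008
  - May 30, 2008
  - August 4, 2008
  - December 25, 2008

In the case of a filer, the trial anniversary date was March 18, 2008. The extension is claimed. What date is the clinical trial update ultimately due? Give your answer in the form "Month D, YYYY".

July 3, 2008

2 months from March 18, 2008 is May 18, 2008.
May 18, 2008 is a Sunday; the next business day is May 19, 2008 (Monday).
Applying the 45-calendar-day extension: May 19, 2008 + 45 days = July 3, 2008.
Since July 3, 2008 is a Thursday and not a holiday, the date is unchanged.
So the filing is due July 3, 2008.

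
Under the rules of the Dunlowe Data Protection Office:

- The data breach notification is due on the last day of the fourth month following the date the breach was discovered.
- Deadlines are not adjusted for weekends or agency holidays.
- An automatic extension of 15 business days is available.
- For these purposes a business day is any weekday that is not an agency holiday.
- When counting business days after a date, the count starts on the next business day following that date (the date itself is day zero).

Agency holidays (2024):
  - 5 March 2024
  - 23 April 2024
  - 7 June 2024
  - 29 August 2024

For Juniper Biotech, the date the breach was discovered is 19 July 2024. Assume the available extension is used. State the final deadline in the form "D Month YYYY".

20 December 2024

4 months after 19 July 2024 falls in November 2024; the last day of that month is 30 November 2024.
30 November 2024 falls on a Saturday. The rules make no weekend/holiday allowance, so it remains 30 November 2024.
Counting 15 further business days from 30 November 2024 reaches 20 December 2024.
20 December 2024 is a Friday; no weekend or holiday adjustment applies.
The final due date is 20 December 2024.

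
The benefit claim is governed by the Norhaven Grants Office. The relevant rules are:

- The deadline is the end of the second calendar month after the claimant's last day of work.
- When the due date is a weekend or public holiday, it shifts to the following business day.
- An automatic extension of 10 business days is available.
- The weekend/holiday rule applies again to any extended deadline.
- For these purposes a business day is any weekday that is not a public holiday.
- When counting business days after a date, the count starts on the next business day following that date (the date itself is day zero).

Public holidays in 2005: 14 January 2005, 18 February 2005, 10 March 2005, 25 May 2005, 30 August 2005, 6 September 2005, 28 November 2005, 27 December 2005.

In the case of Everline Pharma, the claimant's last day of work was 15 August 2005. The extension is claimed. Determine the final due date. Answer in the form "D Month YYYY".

14 November 2005

2 months after 15 August 2005 is October 2005; that month ends on 31 October 2005.
31 October 2005 is a Monday and not a listed holiday, so it stands.
Counting 10 further business days from 31 October 2005 reaches 14 November 2005.
14 November 2005 is a Monday and not a listed holiday, so it stands.
So the filing is due 14 November 2005.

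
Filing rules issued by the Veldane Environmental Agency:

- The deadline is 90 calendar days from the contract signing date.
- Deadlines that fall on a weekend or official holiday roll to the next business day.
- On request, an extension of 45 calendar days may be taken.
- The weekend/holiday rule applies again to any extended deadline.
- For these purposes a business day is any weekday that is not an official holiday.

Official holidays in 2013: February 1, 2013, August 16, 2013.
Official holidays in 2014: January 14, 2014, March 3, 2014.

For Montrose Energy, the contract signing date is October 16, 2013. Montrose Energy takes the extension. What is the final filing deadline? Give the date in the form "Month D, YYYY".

Adding 90 calendar days to October 16, 2013 gives January 14, 2014.
January 14, 2014 is a listed holiday, so it moves to the next business day, January 15, 2014 (Wednesday).
Applying the 45-calendar-day extension: January 15, 2014 + 45 days = March 1, 2014.
March 1, 2014 falls on a Saturday. Rolling to the next business day gives March 4, 2014, a Tuesday.
The final due date is March 4, 2014.

March 4, 2014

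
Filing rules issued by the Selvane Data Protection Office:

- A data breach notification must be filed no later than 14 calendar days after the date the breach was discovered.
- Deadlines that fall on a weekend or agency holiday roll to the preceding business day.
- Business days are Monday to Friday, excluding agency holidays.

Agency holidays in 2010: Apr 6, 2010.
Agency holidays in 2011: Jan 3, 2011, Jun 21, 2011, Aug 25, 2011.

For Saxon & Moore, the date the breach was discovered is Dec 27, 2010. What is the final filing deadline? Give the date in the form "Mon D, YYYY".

14 calendar days after Dec 27, 2010 is Jan 10, 2011.
Jan 10, 2011 falls on a Monday, which is a business day, so no adjustment is needed.
Final deadline: Jan 10, 2011.

Jan 10, 2011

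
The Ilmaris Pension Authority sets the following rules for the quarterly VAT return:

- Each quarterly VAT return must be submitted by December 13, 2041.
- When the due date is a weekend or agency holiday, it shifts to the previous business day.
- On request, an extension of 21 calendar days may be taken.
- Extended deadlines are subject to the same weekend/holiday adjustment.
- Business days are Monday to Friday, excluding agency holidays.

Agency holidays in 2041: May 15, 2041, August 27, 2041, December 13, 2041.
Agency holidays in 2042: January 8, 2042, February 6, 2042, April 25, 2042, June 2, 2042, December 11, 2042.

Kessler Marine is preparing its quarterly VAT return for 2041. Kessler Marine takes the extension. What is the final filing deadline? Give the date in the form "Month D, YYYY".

Start from the fixed due date, December 13, 2041.
December 13, 2041 is a listed holiday, so it moves to the preceding business day, December 12, 2041 (Thursday).
The 21-calendar-day extension moves the deadline from December 12, 2041 to January 2, 2042.
January 2, 2042 is a Thursday and not a listed holiday, so it stands.
Final deadline: January 2, 2042.

January 2, 2042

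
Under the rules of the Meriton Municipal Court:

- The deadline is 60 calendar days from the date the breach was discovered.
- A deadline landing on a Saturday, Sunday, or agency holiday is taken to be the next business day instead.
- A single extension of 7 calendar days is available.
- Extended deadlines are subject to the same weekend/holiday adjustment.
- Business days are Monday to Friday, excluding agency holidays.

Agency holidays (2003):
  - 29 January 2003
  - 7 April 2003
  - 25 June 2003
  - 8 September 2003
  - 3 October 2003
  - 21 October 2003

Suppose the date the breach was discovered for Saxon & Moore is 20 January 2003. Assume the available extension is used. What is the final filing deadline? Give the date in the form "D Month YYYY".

28 March 2003

60 calendar days after 20 January 2003 is 21 March 2003.
21 March 2003 falls on a Friday, which is a business day, so no adjustment is needed.
Applying the 7-calendar-day extension: 21 March 2003 + 7 days = 28 March 2003.
28 March 2003 (Friday) is already a business day.
Deadline: 28 March 2003.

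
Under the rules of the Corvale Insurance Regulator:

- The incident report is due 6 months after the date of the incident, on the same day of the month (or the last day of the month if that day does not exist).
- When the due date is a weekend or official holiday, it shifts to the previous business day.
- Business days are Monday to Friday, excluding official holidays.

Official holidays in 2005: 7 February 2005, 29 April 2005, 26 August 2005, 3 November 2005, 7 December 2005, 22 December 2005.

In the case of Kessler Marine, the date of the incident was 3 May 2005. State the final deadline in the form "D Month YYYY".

2 November 2005

Moving 6 months forward from 3 May 2005 on the corresponding day gives 3 November 2005.
Because 3 November 2005 is a listed holiday, the deadline becomes 2 November 2005 (Wednesday).
Final deadline: 2 November 2005.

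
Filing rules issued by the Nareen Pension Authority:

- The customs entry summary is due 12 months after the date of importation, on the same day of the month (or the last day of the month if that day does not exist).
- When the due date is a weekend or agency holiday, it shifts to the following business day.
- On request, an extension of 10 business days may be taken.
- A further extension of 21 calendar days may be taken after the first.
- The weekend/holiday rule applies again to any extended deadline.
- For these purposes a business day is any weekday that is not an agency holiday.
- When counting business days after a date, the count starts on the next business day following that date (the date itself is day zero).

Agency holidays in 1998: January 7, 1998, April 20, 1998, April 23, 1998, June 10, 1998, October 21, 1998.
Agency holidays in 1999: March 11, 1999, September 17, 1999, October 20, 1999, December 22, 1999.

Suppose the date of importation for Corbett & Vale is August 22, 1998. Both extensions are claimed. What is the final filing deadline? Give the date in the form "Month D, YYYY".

September 27, 1999

12 months after August 22, 1998, on the same day of the month, is August 22, 1999.
August 22, 1999 falls on a Sunday. Rolling to the next business day gives August 23, 1999, a Monday.
Counting 10 further business days from August 23, 1999 reaches September 6, 1999.
Since September 6, 1999 is a Monday and not a holiday, the date is unchanged.
The 21-calendar-day extension moves the deadline from September 6, 1999 to September 27, 1999.
September 27, 1999 falls on a Monday, which is a business day, so no adjustment is needed.
So the filing is due September 27, 1999.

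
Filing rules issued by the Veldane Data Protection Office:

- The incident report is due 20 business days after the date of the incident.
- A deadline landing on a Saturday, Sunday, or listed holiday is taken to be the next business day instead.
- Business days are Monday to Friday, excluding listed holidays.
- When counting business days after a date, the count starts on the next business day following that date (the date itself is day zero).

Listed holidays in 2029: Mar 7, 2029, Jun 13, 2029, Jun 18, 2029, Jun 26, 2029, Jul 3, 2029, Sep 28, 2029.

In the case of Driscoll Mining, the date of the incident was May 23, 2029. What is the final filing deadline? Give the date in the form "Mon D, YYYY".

Starting the day after May 23, 2029 and counting 20 business days lands on Jun 22, 2029.
Jun 22, 2029 (Friday) is already a business day.
The final due date is Jun 22, 2029.

Jun 22, 2029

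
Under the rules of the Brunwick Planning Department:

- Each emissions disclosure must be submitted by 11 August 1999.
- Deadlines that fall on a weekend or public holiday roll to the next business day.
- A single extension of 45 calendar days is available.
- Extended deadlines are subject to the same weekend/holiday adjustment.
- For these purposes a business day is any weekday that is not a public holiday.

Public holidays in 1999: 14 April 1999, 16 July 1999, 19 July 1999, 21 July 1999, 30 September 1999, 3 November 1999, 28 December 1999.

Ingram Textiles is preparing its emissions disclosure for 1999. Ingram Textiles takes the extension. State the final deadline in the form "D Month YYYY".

The statutory due date is 11 August 1999.
11 August 1999 is a Wednesday and not a listed holiday, so it stands.
Add the 45 calendar-day extension to 11 August 1999: 25 September 1999.
Because 25 September 1999 is a Saturday, the deadline becomes 27 September 1999 (Monday).
The final due date is 27 September 1999.

27 September 1999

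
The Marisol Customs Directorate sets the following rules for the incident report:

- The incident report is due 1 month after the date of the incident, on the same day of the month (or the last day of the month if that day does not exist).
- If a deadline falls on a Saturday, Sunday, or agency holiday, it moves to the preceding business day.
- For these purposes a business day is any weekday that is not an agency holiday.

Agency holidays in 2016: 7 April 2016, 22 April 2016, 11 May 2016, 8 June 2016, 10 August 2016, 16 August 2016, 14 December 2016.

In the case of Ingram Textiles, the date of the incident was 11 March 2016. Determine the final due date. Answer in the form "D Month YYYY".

1 month from 11 March 2016 is 11 April 2016.
11 April 2016 is a Monday and not a listed holiday, so it stands.
The final due date is 11 April 2016.

11 April 2016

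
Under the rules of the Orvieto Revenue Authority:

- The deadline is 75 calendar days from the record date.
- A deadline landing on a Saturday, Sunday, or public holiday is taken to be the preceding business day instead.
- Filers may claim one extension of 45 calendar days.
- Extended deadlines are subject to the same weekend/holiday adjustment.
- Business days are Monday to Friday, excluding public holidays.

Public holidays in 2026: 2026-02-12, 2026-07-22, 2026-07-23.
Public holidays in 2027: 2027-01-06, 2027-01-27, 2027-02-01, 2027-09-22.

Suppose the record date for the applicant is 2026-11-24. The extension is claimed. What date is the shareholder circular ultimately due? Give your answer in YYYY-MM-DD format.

Trigger date 2026-11-24 + 75 calendar days = 2027-02-07.
2027-02-07 falls on a Sunday. Rolling to the preceding business day gives 2027-02-05, a Friday.
Applying the 45-calendar-day extension: 2027-02-05 + 45 days = 2027-03-22.
2027-03-22 is a Monday and not a listed holiday, so it stands.
Deadline: 2027-03-22.

2027-03-22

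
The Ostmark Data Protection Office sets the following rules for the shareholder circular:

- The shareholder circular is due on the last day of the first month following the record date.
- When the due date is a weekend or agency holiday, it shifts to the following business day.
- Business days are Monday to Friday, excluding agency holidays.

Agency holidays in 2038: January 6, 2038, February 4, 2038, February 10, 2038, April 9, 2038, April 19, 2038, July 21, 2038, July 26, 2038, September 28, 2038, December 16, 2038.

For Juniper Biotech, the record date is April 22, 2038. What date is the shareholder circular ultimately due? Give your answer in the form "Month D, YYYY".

May 31, 2038

1 month after April 22, 2038 is May 2038; that month ends on May 31, 2038.
May 31, 2038 is a Monday and not a listed holiday, so it stands.
Deadline: May 31, 2038.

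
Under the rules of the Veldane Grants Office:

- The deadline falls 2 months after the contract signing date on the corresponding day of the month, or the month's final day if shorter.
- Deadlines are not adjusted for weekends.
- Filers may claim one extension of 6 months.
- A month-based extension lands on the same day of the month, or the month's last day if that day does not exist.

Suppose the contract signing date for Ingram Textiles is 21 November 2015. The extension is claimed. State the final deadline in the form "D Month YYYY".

2 months after 21 November 2015, on the same day of the month, is 21 January 2016.
21 January 2016 is a Thursday; no weekend or holiday adjustment applies.
Add 6 months to 21 January 2016: 21 July 2016.
21 July 2016 falls on a Thursday. The rules make no weekend/holiday allowance, so it remains 21 July 2016.
The final due date is 21 July 2016.

21 July 2016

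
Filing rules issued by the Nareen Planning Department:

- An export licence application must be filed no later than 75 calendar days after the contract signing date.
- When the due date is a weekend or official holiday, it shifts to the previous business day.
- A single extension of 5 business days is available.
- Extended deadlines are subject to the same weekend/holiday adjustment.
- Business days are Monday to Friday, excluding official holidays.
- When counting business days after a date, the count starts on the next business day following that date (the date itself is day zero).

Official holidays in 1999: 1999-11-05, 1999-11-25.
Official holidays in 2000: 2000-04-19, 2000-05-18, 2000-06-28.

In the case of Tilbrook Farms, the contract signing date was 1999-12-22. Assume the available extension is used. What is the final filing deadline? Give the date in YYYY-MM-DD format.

2000-03-13

Adding 75 calendar days to 1999-12-22 gives 2000-03-06.
2000-03-06 falls on a Monday, which is a business day, so no adjustment is needed.
Applying the 5-business-day extension: 5 business days after 2000-03-06 is 2000-03-13.
2000-03-13 falls on a Monday, which is a business day, so no adjustment is needed.
So the filing is due 2000-03-13.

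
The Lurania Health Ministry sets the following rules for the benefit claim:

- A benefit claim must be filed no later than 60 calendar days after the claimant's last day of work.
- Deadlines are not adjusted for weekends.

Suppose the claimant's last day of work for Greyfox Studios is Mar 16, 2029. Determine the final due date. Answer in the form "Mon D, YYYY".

May 15, 2029

Trigger date Mar 16, 2029 + 60 calendar days = May 15, 2029.
May 15, 2029 is a Tuesday; no weekend or holiday adjustment applies.
Final deadline: May 15, 2029.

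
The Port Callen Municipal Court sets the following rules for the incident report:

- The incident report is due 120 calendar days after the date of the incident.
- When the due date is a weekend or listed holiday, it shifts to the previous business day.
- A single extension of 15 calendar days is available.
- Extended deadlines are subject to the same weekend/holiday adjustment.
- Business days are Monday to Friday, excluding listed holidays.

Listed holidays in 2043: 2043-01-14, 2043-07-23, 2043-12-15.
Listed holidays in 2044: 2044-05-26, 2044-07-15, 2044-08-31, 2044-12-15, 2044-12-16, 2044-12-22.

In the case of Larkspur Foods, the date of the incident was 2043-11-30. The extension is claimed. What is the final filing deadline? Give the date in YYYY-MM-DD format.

2044-04-13

From 2043-11-30, 120 calendar days later is 2044-03-29.
Since 2044-03-29 is a Tuesday and not a holiday, the date is unchanged.
The 15-calendar-day extension moves the deadline from 2044-03-29 to 2044-04-13.
2044-04-13 falls on a Wednesday, which is a business day, so no adjustment is needed.
The final due date is 2044-04-13.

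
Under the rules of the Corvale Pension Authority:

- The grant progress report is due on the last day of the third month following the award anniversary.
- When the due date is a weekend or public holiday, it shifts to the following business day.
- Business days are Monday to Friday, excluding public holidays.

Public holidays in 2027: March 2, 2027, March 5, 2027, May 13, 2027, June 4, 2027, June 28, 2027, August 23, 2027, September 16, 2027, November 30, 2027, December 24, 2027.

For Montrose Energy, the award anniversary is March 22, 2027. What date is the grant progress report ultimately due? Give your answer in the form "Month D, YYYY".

The third month after March 22, 2027 is June 2027, whose last day is June 30, 2027.
June 30, 2027 falls on a Wednesday, which is a business day, so no adjustment is needed.
So the filing is due June 30, 2027.

June 30, 2027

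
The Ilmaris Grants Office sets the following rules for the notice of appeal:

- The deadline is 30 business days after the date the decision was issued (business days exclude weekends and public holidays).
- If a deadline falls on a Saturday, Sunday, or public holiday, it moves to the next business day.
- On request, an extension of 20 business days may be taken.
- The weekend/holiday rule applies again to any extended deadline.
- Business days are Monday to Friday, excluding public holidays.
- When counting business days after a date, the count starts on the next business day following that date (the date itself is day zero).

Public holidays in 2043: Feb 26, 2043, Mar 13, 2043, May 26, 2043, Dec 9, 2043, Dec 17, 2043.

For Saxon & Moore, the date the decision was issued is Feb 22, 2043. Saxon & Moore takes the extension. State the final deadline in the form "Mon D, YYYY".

May 5, 2043

Counting 30 business days after Feb 22, 2043 (skipping weekends and listed holidays) reaches Apr 7, 2043.
Apr 7, 2043 is a Tuesday and not a listed holiday, so it stands.
Counting 20 further business days from Apr 7, 2043 reaches May 5, 2043.
May 5, 2043 falls on a Tuesday, which is a business day, so no adjustment is needed.
The final due date is May 5, 2043.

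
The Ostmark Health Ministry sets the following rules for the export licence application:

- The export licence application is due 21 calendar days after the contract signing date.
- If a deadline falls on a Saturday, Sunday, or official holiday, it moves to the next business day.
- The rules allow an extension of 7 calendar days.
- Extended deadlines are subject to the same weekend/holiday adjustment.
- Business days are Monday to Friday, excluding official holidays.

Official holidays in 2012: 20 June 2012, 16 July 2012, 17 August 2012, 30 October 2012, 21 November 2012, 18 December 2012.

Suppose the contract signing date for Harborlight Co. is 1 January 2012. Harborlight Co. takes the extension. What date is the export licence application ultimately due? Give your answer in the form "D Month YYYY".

From 1 January 2012, 21 calendar days later is 22 January 2012.
Because 22 January 2012 is a Sunday, the deadline becomes 23 January 2012 (Monday).
The 7-calendar-day extension moves the deadline from 23 January 2012 to 30 January 2012.
30 January 2012 falls on a Monday, which is a business day, so no adjustment is needed.
So the filing is due 30 January 2012.

30 January 2012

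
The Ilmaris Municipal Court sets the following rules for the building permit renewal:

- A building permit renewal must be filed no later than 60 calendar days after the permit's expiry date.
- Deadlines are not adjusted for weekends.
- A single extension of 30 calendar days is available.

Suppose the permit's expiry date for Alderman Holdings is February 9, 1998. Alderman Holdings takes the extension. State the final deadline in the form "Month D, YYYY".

60 calendar days after February 9, 1998 is April 10, 1998.
No adjustment is made for weekends or holidays, so April 10, 1998 stands.
The 30-calendar-day extension moves the deadline from April 10, 1998 to May 10, 1998.
May 10, 1998 is a Sunday; no weekend or holiday adjustment applies.
So the filing is due May 10, 1998.

May 10, 1998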